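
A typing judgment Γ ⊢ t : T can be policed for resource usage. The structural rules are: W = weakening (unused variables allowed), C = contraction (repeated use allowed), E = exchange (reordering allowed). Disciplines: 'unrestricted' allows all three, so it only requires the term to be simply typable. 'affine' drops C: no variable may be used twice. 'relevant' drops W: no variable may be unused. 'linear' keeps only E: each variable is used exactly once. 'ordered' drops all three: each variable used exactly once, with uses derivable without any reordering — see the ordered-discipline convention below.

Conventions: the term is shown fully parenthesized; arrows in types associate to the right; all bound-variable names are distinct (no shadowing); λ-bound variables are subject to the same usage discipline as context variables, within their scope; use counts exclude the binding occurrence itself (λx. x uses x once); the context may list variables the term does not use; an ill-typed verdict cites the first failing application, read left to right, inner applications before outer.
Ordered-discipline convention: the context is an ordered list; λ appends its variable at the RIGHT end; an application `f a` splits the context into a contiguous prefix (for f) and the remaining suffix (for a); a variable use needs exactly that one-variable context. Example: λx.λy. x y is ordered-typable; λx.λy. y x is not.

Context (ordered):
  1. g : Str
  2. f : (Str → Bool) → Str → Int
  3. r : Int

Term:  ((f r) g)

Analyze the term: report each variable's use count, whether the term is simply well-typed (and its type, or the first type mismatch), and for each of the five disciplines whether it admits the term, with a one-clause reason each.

counts: g ×1, f ×1, r ×1
left-to-right use order: f, r, g
typing: ill-typed: argument of type Int where Str → Bool is required
ordered: ✗ — not simply typable
linear: ✗ — fails simple typing
affine: ✗ — a type mismatch blocks all five
relevant: ✗ — the type mismatch rejects it
unrestricted: ✗ — not simply typable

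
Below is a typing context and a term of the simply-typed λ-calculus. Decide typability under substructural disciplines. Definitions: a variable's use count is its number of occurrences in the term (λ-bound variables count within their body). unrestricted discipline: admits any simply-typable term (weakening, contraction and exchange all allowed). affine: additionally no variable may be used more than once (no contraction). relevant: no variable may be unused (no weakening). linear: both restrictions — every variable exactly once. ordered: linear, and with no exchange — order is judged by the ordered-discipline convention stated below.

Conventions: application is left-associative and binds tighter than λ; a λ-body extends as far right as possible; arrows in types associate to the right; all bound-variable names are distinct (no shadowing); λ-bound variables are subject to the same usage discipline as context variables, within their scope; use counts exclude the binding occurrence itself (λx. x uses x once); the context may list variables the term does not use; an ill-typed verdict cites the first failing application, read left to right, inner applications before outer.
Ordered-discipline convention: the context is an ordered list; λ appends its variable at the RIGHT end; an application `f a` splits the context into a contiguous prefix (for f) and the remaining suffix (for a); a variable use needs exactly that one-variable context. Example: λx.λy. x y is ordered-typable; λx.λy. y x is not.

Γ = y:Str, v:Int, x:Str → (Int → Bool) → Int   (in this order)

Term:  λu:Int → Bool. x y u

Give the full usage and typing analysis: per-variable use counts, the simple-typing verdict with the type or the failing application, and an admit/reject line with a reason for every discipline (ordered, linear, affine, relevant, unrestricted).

use counts: y=1, v=0, x=1, u [bound]=1
left-to-right use order: x, y, u
typing: well-typed — term : (Int → Bool) → Int
ordered: ✗, needs weakening: v unused
linear: ✗, needs weakening: v unused
affine: ✓, at most one use each (y, v, x, u)
relevant: ✗, needs weakening: v unused
unrestricted: ✓, typability at (Int → Bool) → Int is all that's needed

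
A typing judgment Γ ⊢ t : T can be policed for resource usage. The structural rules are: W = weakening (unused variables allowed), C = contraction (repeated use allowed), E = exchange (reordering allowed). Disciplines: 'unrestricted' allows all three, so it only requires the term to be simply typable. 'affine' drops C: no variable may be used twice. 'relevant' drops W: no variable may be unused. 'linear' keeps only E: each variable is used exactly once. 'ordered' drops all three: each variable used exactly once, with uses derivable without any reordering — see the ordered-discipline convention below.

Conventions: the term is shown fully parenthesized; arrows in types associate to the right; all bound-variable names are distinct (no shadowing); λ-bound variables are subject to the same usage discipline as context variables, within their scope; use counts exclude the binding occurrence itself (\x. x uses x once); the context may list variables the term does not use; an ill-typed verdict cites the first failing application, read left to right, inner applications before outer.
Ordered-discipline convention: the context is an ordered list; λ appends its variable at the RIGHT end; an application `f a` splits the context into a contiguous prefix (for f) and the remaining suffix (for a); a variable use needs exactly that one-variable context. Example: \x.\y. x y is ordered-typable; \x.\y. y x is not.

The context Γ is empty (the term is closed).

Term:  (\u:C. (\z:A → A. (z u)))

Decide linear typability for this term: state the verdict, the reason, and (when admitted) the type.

no — not simply typable
usage: u (bound)=1, z (bound)=1
uses in reading order: z, u
typing: ill-typed: an application expects A but receives C
summary: ordered ✗ | linear ✗ | affine ✗ | relevant ✗ | unrestricted ✗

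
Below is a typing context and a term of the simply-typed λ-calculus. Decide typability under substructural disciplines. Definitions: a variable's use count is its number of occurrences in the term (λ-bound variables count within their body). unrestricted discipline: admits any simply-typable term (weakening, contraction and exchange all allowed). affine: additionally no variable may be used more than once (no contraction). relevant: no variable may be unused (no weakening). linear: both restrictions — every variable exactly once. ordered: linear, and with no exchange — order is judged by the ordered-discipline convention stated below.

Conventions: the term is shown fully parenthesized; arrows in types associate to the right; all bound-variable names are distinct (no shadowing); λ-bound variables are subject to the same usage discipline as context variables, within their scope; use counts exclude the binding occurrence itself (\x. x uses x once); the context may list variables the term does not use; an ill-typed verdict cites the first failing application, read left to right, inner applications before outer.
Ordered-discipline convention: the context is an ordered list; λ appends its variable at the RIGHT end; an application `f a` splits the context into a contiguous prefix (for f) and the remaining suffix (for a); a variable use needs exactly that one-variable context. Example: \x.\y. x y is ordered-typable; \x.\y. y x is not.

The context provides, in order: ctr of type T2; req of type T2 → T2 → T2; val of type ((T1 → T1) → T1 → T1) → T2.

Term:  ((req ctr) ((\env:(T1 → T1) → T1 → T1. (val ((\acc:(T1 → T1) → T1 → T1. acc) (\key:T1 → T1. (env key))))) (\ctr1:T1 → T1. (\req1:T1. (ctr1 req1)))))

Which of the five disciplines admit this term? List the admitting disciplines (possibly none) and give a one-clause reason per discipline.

admitting disciplines: linear, affine, relevant, unrestricted
use counts: ctr ×1, req ×1, val ×1, env (λ-bound) ×1, acc (λ-bound) ×1, key (λ-bound) ×1, ctr1 (λ-bound) ×1, req1 (λ-bound) ×1
uses in reading order: req, ctr, val, acc, env, key, ctr1, req1
typing: the term checks, with type T2
ordered ✗ (no contiguous prefix/suffix split fits req, ctr, val, acc, env, key, ctr1, req1)
linear ✓ (single use per variable (ctr, req, val, env, acc, key, ctr1, req1))
affine ✓ (no duplicate uses among ctr, req, val, env, acc, key, ctr1, req1)
relevant ✓ (at least one use each (ctr, req, val, env, acc, key, ctr1, req1))
unrestricted ✓ (type-checks (T2) and nothing is barred)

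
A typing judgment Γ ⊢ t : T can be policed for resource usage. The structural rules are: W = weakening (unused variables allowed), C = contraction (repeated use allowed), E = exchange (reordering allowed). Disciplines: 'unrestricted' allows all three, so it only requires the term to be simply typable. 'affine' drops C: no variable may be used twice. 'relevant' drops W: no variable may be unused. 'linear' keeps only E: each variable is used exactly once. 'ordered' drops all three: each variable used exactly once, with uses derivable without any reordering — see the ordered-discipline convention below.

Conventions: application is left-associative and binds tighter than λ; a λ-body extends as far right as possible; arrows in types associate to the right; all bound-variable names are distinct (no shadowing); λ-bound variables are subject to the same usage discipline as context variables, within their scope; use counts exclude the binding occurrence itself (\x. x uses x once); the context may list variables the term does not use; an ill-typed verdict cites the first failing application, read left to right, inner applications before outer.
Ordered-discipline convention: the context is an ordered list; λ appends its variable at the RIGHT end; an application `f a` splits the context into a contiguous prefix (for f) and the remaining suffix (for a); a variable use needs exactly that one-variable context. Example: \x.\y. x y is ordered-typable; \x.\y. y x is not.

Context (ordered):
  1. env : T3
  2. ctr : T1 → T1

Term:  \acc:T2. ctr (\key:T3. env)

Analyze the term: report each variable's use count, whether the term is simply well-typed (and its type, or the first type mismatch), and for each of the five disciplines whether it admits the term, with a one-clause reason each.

variable uses: env=1; ctr=1; acc (λ-bound)=0; key (λ-bound)=0
uses in reading order: ctr, env
typing: ill-typed: argument of type T3 → T3 where T1 is required
ordered: ✗ — a type mismatch blocks all five
linear: ✗ — the type mismatch rejects it
affine: ✗ — not simply typable
relevant: ✗ — fails simple typing
unrestricted: ✗ — a type mismatch blocks all five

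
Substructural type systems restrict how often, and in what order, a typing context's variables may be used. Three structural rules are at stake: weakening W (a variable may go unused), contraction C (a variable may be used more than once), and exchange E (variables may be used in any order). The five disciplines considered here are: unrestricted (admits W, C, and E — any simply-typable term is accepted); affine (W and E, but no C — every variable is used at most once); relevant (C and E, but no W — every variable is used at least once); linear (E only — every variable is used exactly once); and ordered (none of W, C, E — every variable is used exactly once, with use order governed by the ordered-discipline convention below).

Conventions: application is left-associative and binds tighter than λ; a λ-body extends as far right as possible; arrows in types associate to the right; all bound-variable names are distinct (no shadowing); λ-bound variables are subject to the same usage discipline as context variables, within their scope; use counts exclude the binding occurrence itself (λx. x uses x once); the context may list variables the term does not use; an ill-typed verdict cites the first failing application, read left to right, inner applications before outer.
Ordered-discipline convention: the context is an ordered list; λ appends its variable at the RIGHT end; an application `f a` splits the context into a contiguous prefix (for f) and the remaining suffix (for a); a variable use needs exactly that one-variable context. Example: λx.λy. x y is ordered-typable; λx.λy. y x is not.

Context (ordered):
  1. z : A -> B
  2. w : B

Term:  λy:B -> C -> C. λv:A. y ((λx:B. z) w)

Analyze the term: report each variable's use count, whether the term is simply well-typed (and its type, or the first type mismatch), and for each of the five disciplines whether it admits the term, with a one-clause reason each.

counts: z: 1×, w: 1×, y [bound]: 1×, v [bound]: 0×, x [bound]: 0×
order of uses: y, z, w
typing: ill-typed: a function awaiting B gets A -> B
ordered: ✗, fails simple typing
linear: ✗, a type mismatch blocks all five
affine: ✗, the type mismatch rejects it
relevant: ✗, not simply typable
unrestricted: ✗, fails simple typing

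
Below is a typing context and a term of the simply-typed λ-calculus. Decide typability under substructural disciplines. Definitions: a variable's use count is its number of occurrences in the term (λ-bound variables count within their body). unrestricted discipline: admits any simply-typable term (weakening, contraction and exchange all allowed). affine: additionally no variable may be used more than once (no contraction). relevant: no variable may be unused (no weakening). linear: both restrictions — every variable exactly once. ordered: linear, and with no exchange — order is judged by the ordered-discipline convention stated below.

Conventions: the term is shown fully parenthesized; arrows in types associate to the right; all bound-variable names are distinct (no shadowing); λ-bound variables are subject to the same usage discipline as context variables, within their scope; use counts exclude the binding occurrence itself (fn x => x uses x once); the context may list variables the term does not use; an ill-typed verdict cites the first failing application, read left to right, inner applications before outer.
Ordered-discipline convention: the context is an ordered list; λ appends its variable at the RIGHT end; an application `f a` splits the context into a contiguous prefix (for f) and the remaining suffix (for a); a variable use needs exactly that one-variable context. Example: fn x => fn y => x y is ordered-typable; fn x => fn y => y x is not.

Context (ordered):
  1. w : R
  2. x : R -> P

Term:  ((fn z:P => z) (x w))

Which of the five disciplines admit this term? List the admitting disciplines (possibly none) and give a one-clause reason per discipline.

accepted by: linear, affine, relevant, unrestricted
use counts: w ×1; x ×1; z (λ-bound) ×1
order of uses: z, x, w
typing: the term checks, with type P
ordered: ✗, no contiguous prefix/suffix split fits z, x, w
linear: ✓, exactly-once usage across w, x, z
affine: ✓, at most one use each (w, x, z)
relevant: ✓, at least one use each (w, x, z)
unrestricted: ✓, typability at P is all that's needed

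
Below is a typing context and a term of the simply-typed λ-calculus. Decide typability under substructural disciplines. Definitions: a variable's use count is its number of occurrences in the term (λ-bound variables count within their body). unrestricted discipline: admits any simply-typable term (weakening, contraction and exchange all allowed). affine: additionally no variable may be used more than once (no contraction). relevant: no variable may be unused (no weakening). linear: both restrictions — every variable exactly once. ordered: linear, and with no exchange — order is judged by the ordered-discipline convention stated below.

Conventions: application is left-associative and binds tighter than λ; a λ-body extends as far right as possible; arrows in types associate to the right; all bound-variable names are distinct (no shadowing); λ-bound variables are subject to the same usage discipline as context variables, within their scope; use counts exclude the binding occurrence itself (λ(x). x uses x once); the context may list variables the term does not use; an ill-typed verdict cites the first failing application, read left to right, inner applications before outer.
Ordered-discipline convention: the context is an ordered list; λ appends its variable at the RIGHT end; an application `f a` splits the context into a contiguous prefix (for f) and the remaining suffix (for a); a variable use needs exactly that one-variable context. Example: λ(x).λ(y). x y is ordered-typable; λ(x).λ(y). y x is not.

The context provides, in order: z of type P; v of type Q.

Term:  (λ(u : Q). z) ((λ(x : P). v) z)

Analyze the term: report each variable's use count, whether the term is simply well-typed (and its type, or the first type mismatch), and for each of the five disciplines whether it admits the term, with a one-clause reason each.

use counts: z ×2; v ×1; u [bound] ×0; x [bound] ×0
uses in reading order: z, v, z
typing: ✓ — P
ordered: ✗ — uses contraction: z ×2; u, x never used (weakening)
linear: ✗ — uses contraction: z ×2; u, x never used (weakening)
affine: ✗ — uses contraction: z ×2
relevant: ✗ — u, x never used (weakening)
unrestricted: ✓ — well-typed at P; no restrictions here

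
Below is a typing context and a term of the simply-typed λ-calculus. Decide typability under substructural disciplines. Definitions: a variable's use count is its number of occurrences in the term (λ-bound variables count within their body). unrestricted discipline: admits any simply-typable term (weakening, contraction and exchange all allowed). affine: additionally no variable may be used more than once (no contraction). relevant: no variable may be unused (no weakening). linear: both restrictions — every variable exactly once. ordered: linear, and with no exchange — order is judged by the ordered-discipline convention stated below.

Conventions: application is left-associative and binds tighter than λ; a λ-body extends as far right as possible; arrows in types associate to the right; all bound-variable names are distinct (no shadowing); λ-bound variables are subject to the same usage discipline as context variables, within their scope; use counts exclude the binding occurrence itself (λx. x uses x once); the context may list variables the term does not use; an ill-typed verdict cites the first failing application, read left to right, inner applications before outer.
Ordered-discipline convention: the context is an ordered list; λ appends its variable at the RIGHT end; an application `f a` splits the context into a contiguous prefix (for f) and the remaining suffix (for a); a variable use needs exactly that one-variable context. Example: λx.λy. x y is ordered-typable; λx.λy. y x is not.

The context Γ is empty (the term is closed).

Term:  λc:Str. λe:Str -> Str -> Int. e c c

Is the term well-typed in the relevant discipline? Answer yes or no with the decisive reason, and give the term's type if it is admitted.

yes — at least one use each (c, e); term : Str -> (Str -> Str -> Int) -> Int
variable uses: c [bound]: 2×; e [bound]: 1×
order of uses: e, c, c
typing: the term checks, with type Str -> (Str -> Str -> Int) -> Int
per-discipline verdicts: ordered ✗ | linear ✗ | affine ✗ | relevant ✓ | unrestricted ✓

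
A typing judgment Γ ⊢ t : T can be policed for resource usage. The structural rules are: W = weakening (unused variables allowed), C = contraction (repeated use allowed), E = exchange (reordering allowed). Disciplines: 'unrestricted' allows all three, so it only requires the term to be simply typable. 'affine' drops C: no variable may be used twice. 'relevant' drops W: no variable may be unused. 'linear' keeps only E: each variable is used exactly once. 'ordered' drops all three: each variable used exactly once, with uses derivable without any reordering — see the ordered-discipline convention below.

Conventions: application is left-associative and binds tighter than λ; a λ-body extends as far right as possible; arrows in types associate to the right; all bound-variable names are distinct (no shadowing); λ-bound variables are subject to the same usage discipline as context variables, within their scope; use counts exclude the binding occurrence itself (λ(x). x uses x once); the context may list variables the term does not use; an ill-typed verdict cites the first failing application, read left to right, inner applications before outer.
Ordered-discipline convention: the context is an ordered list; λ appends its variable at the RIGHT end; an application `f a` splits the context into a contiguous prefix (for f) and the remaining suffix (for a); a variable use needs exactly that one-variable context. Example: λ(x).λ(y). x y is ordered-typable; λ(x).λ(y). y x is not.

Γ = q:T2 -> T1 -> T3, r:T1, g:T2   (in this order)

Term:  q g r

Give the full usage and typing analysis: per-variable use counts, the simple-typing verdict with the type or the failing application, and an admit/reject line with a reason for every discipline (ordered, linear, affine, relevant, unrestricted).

usage: q=1; r=1; g=1
uses in reading order: q, g, r
typing: the term checks, with type T3
ordered: ✗ — no contiguous prefix/suffix split fits q, g, r
linear: ✓ — exactly-once usage across q, r, g
affine: ✓ — q, r, g: no repeats, contraction unneeded
relevant: ✓ — every one of q, r, g appears
unrestricted: ✓ — simply typable at T3; W, C, E all held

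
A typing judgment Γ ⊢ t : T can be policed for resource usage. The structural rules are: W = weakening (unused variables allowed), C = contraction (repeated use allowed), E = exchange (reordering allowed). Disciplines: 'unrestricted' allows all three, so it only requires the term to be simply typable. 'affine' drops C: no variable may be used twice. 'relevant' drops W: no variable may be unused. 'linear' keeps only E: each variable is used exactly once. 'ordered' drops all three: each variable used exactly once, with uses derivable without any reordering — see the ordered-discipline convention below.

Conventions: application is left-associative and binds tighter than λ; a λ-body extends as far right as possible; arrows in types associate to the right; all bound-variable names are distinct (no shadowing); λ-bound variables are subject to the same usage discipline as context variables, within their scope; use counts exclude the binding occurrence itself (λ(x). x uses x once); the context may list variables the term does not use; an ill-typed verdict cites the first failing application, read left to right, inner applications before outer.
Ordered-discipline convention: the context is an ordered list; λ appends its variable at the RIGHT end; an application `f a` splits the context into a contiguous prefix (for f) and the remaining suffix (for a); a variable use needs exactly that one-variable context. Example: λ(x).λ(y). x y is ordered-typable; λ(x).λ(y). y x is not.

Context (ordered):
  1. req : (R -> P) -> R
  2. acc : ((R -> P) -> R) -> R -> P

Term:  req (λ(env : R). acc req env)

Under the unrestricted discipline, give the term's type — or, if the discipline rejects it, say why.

term : R
variable uses: req: 2×; acc: 1×; env (bound): 1×
left-to-right use order: req, acc, req, env
typing: ✓ — R
summary: ordered ✗ · linear ✗ · affine ✗ · relevant ✓ · unrestricted ✓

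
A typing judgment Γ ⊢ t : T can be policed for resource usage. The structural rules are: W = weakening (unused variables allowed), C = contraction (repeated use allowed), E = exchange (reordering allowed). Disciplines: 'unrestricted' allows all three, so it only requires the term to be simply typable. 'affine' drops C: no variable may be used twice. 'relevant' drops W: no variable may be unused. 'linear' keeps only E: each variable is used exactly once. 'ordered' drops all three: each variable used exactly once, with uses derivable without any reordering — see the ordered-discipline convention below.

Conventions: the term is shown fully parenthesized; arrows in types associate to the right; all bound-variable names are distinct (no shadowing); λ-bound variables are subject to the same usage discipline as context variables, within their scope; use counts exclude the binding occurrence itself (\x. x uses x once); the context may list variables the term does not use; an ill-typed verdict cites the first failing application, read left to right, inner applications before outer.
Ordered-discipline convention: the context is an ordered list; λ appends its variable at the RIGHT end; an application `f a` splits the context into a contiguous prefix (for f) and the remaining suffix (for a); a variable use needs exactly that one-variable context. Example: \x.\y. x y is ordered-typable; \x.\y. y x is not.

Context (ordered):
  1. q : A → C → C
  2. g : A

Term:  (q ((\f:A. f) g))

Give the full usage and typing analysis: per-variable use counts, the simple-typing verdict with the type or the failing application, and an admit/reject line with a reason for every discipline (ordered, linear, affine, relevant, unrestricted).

variable uses: q: 1×; g: 1×; f (bound): 1×
use order (left to right): q, f, g
typing: well-typed — term : C → C
ordered: ✓ — q, g, f: once each, no exchange needed
linear: ✓ — each of q, g, f used exactly once
affine: ✓ — no duplicate uses among q, g, f
relevant: ✓ — q, g, f: all used, weakening unneeded
unrestricted: ✓ — typability at C → C is all that's needed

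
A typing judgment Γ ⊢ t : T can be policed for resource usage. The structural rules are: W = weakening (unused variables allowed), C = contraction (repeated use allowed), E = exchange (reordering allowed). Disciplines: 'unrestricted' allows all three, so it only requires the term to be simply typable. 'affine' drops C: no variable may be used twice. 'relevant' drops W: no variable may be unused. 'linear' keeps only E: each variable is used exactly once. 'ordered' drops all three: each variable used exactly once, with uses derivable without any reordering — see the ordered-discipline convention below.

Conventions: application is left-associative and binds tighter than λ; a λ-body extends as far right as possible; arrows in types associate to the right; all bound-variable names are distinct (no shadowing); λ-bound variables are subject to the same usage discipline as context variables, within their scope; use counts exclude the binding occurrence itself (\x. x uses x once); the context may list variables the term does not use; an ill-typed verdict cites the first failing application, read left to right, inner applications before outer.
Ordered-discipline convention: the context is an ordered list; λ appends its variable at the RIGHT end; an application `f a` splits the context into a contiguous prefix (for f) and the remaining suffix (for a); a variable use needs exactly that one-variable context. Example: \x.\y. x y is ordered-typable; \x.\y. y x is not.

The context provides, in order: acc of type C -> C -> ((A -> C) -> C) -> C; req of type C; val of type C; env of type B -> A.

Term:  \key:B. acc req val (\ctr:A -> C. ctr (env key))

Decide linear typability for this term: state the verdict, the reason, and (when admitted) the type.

yes — acc, req, val, env, key, ctr: one use apiece; term : B -> C
usage: acc=1, req=1, val=1, env=1, key (bound)=1, ctr (bound)=1
uses in reading order: acc, req, val, ctr, env, key
typing: ✓ — B -> C
per-discipline verdicts: ordered ✗; linear ✓; affine ✓; relevant ✓; unrestricted ✓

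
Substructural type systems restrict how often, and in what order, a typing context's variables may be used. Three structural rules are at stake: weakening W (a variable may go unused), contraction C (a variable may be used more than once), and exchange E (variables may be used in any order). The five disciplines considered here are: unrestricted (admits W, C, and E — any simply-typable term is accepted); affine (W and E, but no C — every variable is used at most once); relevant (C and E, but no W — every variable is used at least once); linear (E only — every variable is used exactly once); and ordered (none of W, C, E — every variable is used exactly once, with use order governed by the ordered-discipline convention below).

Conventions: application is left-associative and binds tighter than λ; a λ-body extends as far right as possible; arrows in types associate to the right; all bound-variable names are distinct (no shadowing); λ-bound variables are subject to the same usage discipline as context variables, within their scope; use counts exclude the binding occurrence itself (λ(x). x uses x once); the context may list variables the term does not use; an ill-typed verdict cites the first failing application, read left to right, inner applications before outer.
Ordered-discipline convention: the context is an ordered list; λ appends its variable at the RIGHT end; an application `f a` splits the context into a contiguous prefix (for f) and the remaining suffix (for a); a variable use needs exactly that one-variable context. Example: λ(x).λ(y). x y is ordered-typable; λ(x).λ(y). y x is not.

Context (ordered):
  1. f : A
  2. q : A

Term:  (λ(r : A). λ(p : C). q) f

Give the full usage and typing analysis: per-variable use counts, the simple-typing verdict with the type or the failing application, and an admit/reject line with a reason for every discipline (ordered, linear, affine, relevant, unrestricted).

counts: f: 1×, q: 1×, r [bound]: 0×, p [bound]: 0×
use order (left to right): q, f
typing: the term checks, with type C -> A
ordered: ✗ — unused: r, p — weakening required
linear: ✗ — unused: r, p — weakening required
affine: ✓ — none of f, q, r, p used more than once
relevant: ✗ — unused: r, p — weakening required
unrestricted: ✓ — simply typable at C -> A; W, C, E all held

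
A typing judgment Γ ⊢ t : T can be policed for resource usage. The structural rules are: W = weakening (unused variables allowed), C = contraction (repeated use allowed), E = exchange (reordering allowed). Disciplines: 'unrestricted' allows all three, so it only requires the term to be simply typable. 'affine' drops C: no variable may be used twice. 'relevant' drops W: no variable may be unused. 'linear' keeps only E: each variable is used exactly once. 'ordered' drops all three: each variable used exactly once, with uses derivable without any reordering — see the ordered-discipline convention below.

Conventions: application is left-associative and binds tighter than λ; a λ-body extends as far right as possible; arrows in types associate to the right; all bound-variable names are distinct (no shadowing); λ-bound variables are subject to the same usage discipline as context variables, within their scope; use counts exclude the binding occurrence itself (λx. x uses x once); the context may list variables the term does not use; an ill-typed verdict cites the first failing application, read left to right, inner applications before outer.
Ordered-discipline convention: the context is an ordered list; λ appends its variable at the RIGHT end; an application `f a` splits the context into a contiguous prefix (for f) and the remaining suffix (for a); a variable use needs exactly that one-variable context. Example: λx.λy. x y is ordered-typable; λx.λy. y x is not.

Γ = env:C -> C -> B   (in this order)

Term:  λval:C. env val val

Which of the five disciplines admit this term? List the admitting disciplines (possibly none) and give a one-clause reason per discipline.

admitting disciplines: relevant, unrestricted
counts: env: 1; val [bound]: 2
uses in reading order: env, val, val
typing: the term checks, with type C -> B
ordered ✗ (needs contraction — val ×2)
linear ✗ (needs contraction — val ×2)
affine ✗ (needs contraction — val ×2)
relevant ✓ (none of env, val goes unused)
unrestricted ✓ (type-checks (C -> B) and nothing is barred)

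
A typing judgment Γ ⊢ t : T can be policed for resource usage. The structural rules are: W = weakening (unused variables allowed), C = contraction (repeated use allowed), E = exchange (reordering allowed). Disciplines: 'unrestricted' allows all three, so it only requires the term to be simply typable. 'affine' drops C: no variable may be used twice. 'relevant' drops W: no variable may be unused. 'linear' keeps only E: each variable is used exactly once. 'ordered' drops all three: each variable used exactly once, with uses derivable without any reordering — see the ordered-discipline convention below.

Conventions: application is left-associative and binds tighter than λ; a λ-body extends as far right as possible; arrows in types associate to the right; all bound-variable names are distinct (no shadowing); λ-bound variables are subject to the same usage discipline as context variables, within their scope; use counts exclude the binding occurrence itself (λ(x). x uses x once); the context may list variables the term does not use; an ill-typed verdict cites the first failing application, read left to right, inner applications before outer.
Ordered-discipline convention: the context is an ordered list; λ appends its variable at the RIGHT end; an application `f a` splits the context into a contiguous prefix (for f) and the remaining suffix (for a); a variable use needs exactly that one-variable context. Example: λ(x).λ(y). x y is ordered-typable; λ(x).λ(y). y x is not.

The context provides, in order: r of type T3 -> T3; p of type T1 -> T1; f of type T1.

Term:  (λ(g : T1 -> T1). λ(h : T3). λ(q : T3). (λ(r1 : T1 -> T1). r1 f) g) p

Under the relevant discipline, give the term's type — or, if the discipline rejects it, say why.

not well-typed under relevant — needs weakening: r, h, q unused
counts: r ×0; p ×1; f ×1; g [bound] ×1; h [bound] ×0; q [bound] ×0; r1 [bound] ×1
uses in reading order: r1, f, g, p
typing: well-typed — term : T3 -> T3 -> T1
all disciplines: ordered ✗; linear ✗; affine ✓; relevant ✗; unrestricted ✓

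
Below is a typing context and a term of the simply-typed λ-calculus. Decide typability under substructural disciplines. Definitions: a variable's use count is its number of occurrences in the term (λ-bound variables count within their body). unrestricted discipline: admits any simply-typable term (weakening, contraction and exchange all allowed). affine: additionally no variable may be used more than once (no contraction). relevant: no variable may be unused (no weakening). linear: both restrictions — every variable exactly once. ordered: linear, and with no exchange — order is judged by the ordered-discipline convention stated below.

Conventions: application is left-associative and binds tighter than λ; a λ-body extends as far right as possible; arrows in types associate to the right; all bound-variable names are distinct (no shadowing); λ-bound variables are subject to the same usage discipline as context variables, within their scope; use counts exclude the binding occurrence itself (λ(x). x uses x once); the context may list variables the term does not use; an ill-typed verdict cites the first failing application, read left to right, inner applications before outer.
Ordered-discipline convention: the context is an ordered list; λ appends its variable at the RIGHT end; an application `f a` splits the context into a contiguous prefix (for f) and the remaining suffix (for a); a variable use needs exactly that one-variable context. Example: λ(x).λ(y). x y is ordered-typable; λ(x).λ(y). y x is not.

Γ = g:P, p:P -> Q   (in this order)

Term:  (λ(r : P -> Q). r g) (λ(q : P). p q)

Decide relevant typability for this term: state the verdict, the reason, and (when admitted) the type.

yes — g, p, r, q: all used, weakening unneeded; term : Q
usage: g: 1×; p: 1×; r (λ-bound): 1×; q (λ-bound): 1×
use order (left to right): r, g, p, q
typing: ✓ — Q
across the five disciplines: ordered ✗ · linear ✓ · affine ✓ · relevant ✓ · unrestricted ✓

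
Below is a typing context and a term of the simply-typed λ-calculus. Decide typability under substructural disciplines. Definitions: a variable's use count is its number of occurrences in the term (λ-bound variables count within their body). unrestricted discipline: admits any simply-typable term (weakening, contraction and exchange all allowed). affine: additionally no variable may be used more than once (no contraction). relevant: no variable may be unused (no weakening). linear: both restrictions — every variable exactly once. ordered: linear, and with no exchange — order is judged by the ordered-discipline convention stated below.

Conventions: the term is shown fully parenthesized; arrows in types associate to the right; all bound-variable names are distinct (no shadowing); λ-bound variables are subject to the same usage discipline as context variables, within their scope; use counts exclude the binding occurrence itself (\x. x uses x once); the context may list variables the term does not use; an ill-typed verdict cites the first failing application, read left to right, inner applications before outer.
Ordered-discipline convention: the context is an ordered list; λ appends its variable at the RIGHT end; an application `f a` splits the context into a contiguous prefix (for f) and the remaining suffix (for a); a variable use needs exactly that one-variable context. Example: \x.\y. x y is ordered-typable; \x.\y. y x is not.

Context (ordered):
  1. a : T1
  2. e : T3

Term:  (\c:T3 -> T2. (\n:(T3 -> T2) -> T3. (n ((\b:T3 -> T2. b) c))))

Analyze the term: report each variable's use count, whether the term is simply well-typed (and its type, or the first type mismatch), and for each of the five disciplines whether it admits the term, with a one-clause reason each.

usage: a ×0; e ×0; c (bound) ×1; n (bound) ×1; b (bound) ×1
uses in reading order: n, b, c
typing: well-typed at (T3 -> T2) -> ((T3 -> T2) -> T3) -> T3
ordered: ✗, needs weakening: a, e unused
linear: ✗, needs weakening: a, e unused
affine: ✓, a, e, c, n, b: no repeats, contraction unneeded
relevant: ✗, needs weakening: a, e unused
unrestricted: ✓, type-checks ((T3 -> T2) -> ((T3 -> T2) -> T3) -> T3) and nothing is barred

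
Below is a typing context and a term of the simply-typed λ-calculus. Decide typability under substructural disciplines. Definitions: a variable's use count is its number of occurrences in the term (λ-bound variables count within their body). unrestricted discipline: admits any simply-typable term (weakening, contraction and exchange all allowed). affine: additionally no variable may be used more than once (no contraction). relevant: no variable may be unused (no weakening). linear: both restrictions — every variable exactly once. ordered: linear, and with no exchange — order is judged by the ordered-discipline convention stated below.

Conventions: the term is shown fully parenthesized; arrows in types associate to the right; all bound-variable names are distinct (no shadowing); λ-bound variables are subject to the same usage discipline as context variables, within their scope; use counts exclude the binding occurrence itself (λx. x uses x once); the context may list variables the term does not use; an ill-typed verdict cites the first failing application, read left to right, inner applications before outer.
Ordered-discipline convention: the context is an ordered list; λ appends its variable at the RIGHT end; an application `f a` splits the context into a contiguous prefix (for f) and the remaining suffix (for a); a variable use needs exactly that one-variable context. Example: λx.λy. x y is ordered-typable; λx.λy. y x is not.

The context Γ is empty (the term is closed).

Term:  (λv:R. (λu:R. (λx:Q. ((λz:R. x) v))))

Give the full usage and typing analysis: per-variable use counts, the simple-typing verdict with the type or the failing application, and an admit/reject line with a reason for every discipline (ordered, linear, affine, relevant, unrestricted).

usage: v (λ-bound): 1×; u (λ-bound): 0×; x (λ-bound): 1×; z (λ-bound): 0×
left-to-right use order: x, v
typing: ✓ — R → R → Q → Q
ordered ✗ (unused: u, z — weakening required)
linear ✗ (unused: u, z — weakening required)
affine ✓ (no duplicate uses among v, u, x, z)
relevant ✗ (unused: u, z — weakening required)
unrestricted ✓ (well-typed at R → R → Q → Q; no restrictions here)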